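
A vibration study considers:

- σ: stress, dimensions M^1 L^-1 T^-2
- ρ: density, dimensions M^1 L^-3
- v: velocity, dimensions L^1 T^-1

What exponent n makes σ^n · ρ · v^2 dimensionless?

Balance the M exponent: (1)·n from σ, plus (1) + 2·(0) = 1 from the rest, must sum to zero.
n + 1 = 0, so n = -1.

-1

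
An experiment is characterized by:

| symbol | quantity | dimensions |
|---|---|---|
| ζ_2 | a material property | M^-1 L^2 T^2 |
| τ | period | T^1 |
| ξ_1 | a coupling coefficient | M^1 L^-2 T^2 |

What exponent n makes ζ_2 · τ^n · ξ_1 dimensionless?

Balance the T exponent: (1)·n from τ, plus (2) + (2) = 4 from the rest, must sum to zero.
n + 4 = 0, so n = -4.

-4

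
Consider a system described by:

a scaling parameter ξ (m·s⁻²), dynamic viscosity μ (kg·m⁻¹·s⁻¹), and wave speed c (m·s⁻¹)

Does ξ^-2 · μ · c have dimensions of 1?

Sum the exponent of each base dimension across the product:
  M: −2·[ξ]_M + [μ]_M + [c]_M = −2·(0) + (1) + (0) = 1
  L: −2·[ξ]_L + [μ]_L + [c]_L = −2·(1) + (-1) + (1) = -2
  T: −2·[ξ]_T + [μ]_T + [c]_T = −2·(-2) + (-1) + (-1) = 2
Net dimensions [M L⁻² T²] ≠ [1] — not dimensionless.

no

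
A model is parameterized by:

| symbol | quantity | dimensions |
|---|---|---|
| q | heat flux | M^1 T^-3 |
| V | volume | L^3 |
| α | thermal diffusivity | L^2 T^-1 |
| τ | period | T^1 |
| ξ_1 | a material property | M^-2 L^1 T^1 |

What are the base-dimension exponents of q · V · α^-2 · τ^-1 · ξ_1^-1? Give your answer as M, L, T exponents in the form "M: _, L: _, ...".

Collect each base-dimension exponent across the product:
  M: (1) + (0) − 2·(0) − (0) − (-2) = 3
  L: (0) + (3) − 2·(2) − (0) − (1) = -2
  T: (-3) + (0) − 2·(-1) − (1) − (1) = -3
So the dimensions are [M³ L⁻² T⁻³].

M: 3, L: -2, T: -3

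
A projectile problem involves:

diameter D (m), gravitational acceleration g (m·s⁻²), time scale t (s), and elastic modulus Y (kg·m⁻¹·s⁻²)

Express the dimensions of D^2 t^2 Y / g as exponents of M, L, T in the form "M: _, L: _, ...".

Collect each base-dimension exponent across the product:
  M: 2·(0) − (0) + 2·(0) + (1) = 1
  L: 2·(1) − (1) + 2·(0) + (-1) = 0
  T: 2·(0) − (-2) + 2·(1) + (-2) = 2
So the dimensions are [M T²].

M: 1, L: 0, T: 2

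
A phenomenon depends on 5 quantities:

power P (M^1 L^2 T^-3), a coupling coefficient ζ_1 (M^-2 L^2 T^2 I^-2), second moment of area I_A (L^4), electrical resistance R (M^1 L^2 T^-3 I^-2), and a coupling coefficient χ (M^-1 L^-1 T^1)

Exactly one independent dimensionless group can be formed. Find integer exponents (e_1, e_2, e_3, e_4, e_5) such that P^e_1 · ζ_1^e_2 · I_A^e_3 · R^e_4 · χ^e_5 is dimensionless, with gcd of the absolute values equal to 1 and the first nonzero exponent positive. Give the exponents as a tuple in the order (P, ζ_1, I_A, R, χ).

(1, 1, -1, -1, -2)

M: e_1·(1) + e_2·(-2) + e_3·(0) + e_4·(1) + e_5·(-1) = 0
L: e_1·(2) + e_2·(2) + e_3·(4) + e_4·(2) + e_5·(-1) = 0
T: e_1·(-3) + e_2·(2) + e_3·(0) + e_4·(-3) + e_5·(1) = 0
I: e_1·(0) + e_2·(-2) + e_3·(0) + e_4·(-2) + e_5·(0) = 0
Solving this homogeneous linear system for the smallest-integer solution (first nonzero entry positive) gives (1, 1, -1, -1, -2).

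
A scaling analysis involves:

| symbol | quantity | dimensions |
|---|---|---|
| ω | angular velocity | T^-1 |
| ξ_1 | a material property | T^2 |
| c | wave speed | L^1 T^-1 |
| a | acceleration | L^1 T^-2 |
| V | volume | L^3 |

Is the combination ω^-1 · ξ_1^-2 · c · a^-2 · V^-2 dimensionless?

no

Sum the exponent of each base dimension across the product:
  L: −[ω]_L − 2·[ξ_1]_L + [c]_L − 2·[a]_L − 2·[V]_L = −(0) − 2·(0) + (1) − 2·(1) − 2·(3) = -7
  T: −[ω]_T − 2·[ξ_1]_T + [c]_T − 2·[a]_T − 2·[V]_T = −(-1) − 2·(2) + (-1) − 2·(-2) − 2·(0) = 0
Net dimensions [L⁻⁷] ≠ [1] — not dimensionless.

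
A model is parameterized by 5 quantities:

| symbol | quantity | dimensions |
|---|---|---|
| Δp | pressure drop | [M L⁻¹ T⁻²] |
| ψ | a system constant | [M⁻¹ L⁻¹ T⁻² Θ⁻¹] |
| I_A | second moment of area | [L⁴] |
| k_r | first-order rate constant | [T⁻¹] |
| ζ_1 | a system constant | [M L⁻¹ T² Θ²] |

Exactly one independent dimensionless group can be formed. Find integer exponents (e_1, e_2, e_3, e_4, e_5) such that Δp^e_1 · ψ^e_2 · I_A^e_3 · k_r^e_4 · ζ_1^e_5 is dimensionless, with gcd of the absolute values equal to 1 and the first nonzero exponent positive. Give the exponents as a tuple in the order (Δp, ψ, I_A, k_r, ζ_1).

(1, 2, 1, -4, 1)

M: e_1·(1) + e_2·(-1) + e_3·(0) + e_4·(0) + e_5·(1) = 0
L: e_1·(-1) + e_2·(-1) + e_3·(4) + e_4·(0) + e_5·(-1) = 0
T: e_1·(-2) + e_2·(-2) + e_3·(0) + e_4·(-1) + e_5·(2) = 0
Θ: e_1·(0) + e_2·(-1) + e_3·(0) + e_4·(0) + e_5·(2) = 0
Solving this homogeneous linear system for the smallest-integer solution (first nonzero entry positive) gives (1, 2, 1, -4, 1).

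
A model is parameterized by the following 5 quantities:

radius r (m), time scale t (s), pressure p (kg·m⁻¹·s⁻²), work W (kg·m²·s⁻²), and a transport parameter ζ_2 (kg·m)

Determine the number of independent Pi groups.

There are 5 variables and 3 base dimensions (M, L, T).
The dimension matrix has rank 3.
Independent dimensionless groups: 5 − 3 = 2.

2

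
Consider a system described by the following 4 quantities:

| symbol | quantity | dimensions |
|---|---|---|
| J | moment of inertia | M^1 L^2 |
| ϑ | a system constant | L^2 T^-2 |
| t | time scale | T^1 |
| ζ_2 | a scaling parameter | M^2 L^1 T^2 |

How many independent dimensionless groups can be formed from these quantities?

1

There are 4 variables and 3 base dimensions (M, L, T).
The dimension matrix has rank 3.
Independent dimensionless groups: 4 − 3 = 1.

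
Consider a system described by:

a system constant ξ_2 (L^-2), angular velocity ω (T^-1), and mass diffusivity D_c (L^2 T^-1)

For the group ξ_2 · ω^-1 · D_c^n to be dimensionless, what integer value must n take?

1

Balance the L exponent: (2)·n from D_c, plus (-2) − (0) = -2 from the rest, must sum to zero.
2n − 2 = 0, so n = 1.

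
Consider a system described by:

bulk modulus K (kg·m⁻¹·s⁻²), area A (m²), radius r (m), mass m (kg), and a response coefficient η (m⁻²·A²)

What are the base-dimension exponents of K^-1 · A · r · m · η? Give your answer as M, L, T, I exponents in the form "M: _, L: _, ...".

Collect each base-dimension exponent across the product:
  M: −(1) + (0) + (0) + (1) + (0) = 0
  L: −(-1) + (2) + (1) + (0) + (-2) = 2
  T: −(-2) + (0) + (0) + (0) + (0) = 2
  I: −(0) + (0) + (0) + (0) + (2) = 2
So the dimensions are [L² T² I²].

M: 0, L: 2, T: 2, I: 2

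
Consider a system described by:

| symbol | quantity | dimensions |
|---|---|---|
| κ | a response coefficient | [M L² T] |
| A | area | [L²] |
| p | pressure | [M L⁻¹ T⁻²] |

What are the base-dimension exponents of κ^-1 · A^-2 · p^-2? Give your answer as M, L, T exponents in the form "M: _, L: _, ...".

M: -3, L: -4, T: 3

Collect each base-dimension exponent across the product:
  M: −(1) − 2·(0) − 2·(1) = -3
  L: −(2) − 2·(2) − 2·(-1) = -4
  T: −(1) − 2·(0) − 2·(-2) = 3
So the dimensions are [M⁻³ L⁻⁴ T³].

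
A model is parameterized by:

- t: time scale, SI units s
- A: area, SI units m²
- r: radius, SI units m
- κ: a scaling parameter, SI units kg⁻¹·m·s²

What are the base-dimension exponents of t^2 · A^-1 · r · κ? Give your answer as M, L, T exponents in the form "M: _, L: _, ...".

Collect each base-dimension exponent across the product:
  M: 2·(0) − (0) + (0) + (-1) = -1
  L: 2·(0) − (2) + (1) + (1) = 0
  T: 2·(1) − (0) + (0) + (2) = 4
So the dimensions are [M⁻¹ T⁴].

M: -1, L: 0, T: 4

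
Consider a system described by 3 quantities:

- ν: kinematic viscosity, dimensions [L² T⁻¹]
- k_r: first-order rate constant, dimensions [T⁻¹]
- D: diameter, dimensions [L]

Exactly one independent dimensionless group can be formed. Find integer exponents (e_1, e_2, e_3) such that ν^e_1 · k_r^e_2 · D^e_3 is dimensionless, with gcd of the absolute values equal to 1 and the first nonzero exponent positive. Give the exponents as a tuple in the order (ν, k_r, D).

(1, -1, -2)

L: e_1·(2) + e_2·(0) + e_3·(1) = 0
T: e_1·(-1) + e_2·(-1) + e_3·(0) = 0
Solving this homogeneous linear system for the smallest-integer solution (first nonzero entry positive) gives (1, -1, -2).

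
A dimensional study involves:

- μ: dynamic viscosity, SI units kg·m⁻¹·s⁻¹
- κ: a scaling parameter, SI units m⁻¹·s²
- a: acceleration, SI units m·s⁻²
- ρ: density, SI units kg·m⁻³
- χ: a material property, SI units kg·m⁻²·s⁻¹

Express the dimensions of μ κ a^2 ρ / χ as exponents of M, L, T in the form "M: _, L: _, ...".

M: 1, L: -1, T: -2

Collect each base-dimension exponent across the product:
  M: (1) + (0) + 2·(0) + (1) − (1) = 1
  L: (-1) + (-1) + 2·(1) + (-3) − (-2) = -1
  T: (-1) + (2) + 2·(-2) + (0) − (-1) = -2
So the dimensions are [M L⁻¹ T⁻²].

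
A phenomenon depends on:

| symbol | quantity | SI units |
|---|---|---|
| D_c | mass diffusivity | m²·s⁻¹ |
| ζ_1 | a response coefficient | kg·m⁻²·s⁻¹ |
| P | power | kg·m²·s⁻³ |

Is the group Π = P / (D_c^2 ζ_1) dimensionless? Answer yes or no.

yes

Sum the exponent of each base dimension across the product:
  M: −2·[D_c]_M − [ζ_1]_M + [P]_M = −2·(0) − (1) + (1) = 0
  L: −2·[D_c]_L − [ζ_1]_L + [P]_L = −2·(2) − (-2) + (2) = 0
  T: −2·[D_c]_T − [ζ_1]_T + [P]_T = −2·(-1) − (-1) + (-3) = 0
  Θ: −2·[D_c]_Θ − [ζ_1]_Θ + [P]_Θ = −2·(0) − (0) + (0) = 0
All base exponents vanish — dimensionless.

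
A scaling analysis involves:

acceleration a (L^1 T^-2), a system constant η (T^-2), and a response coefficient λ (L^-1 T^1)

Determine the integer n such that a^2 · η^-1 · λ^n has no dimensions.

Balance the L exponent: (-1)·n from λ, plus 2·(1) − (0) = 2 from the rest, must sum to zero.
−n + 2 = 0, so n = 2.

2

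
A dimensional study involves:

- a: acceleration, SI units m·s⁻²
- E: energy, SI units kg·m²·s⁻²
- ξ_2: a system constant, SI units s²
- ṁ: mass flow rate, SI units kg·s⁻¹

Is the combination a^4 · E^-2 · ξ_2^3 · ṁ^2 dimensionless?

Sum the exponent of each base dimension across the product:
  M: 4·[a]_M − 2·[E]_M + 3·[ξ_2]_M + 2·[ṁ]_M = 4·(0) − 2·(1) + 3·(0) + 2·(1) = 0
  L: 4·[a]_L − 2·[E]_L + 3·[ξ_2]_L + 2·[ṁ]_L = 4·(1) − 2·(2) + 3·(0) + 2·(0) = 0
  T: 4·[a]_T − 2·[E]_T + 3·[ξ_2]_T + 2·[ṁ]_T = 4·(-2) − 2·(-2) + 3·(2) + 2·(-1) = 0
All base exponents vanish — dimensionless.

yes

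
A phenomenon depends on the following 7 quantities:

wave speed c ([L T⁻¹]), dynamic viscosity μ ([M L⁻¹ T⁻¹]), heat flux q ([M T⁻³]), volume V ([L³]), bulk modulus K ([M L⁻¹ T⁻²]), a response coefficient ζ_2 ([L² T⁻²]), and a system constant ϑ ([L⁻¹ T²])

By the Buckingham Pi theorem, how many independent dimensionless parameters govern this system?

4

There are 7 variables and 3 base dimensions (M, L, T).
The dimension matrix has rank 3.
Independent dimensionless groups: 7 − 3 = 4.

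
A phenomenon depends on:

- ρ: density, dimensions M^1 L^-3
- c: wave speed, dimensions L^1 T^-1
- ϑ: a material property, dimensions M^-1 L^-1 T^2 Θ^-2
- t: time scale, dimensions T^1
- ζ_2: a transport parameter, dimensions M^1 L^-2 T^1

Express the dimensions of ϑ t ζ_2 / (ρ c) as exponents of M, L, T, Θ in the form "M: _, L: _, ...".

M: -1, L: -1, T: 5, Θ: -2

Collect each base-dimension exponent across the product:
  M: −(1) − (0) + (-1) + (0) + (1) = -1
  L: −(-3) − (1) + (-1) + (0) + (-2) = -1
  T: −(0) − (-1) + (2) + (1) + (1) = 5
  Θ: −(0) − (0) + (-2) + (0) + (0) = -2
So the dimensions are [M⁻¹ L⁻¹ T⁵ Θ⁻²].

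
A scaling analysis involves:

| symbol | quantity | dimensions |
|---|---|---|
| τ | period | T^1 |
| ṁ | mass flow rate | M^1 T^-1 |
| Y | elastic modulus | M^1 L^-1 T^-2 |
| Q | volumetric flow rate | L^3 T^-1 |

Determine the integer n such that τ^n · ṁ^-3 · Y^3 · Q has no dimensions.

Balance the T exponent: (1)·n from τ, plus −3·(-1) + 3·(-2) + (-1) = -4 from the rest, must sum to zero.
n − 4 = 0, so n = 4.

4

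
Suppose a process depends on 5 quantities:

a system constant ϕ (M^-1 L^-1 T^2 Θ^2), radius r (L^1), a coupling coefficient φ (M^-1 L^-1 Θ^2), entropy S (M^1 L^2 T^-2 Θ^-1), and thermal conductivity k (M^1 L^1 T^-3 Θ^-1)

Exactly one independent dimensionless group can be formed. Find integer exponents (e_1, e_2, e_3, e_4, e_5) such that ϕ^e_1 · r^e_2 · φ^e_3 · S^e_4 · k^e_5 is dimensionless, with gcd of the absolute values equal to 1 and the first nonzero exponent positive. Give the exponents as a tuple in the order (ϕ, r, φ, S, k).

M: e_1·(-1) + e_2·(0) + e_3·(-1) + e_4·(1) + e_5·(1) = 0
L: e_1·(-1) + e_2·(1) + e_3·(-1) + e_4·(2) + e_5·(1) = 0
T: e_1·(2) + e_2·(0) + e_3·(0) + e_4·(-2) + e_5·(-3) = 0
Θ: e_1·(2) + e_2·(0) + e_3·(2) + e_4·(-1) + e_5·(-1) = 0
Solving this homogeneous linear system for the smallest-integer solution (first nonzero entry positive) gives (1, 2, -1, -2, 2).

(1, 2, -1, -2, 2)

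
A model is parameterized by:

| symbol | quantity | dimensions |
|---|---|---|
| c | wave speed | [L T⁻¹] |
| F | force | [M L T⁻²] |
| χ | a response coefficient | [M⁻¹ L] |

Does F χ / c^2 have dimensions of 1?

yes

Sum the exponent of each base dimension across the product:
  M: −2·[c]_M + [F]_M + [χ]_M = −2·(0) + (1) + (-1) = 0
  L: −2·[c]_L + [F]_L + [χ]_L = −2·(1) + (1) + (1) = 0
  T: −2·[c]_T + [F]_T + [χ]_T = −2·(-1) + (-2) + (0) = 0
All base exponents vanish — dimensionless.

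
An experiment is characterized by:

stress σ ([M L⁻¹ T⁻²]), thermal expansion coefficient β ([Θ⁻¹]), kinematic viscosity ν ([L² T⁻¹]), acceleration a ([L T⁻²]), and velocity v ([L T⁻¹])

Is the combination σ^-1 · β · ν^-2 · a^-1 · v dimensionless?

no

Sum the exponent of each base dimension across the product:
  M: −[σ]_M + [β]_M − 2·[ν]_M − [a]_M + [v]_M = −(1) + (0) − 2·(0) − (0) + (0) = -1
  L: −[σ]_L + [β]_L − 2·[ν]_L − [a]_L + [v]_L = −(-1) + (0) − 2·(2) − (1) + (1) = -3
  T: −[σ]_T + [β]_T − 2·[ν]_T − [a]_T + [v]_T = −(-2) + (0) − 2·(-1) − (-2) + (-1) = 5
  Θ: −[σ]_Θ + [β]_Θ − 2·[ν]_Θ − [a]_Θ + [v]_Θ = −(0) + (-1) − 2·(0) − (0) + (0) = -1
Net dimensions [M⁻¹ L⁻³ T⁵ Θ⁻¹] ≠ [1] — not dimensionless.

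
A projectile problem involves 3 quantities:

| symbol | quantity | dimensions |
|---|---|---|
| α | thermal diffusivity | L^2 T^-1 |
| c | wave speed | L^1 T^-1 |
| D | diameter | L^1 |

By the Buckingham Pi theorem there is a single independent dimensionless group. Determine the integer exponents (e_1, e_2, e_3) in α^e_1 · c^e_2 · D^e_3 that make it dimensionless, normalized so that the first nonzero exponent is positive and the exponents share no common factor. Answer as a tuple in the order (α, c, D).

L: e_1·(2) + e_2·(1) + e_3·(1) = 0
T: e_1·(-1) + e_2·(-1) + e_3·(0) = 0
Solving this homogeneous linear system for the smallest-integer solution (first nonzero entry positive) gives (1, -1, -1).

(1, -1, -1)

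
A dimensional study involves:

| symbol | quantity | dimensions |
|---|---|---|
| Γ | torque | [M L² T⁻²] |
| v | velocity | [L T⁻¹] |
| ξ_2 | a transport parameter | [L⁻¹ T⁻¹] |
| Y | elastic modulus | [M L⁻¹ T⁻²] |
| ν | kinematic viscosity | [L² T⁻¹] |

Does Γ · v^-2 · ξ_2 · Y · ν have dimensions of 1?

Sum the exponent of each base dimension across the product:
  M: [Γ]_M − 2·[v]_M + [ξ_2]_M + [Y]_M + [ν]_M = (1) − 2·(0) + (0) + (1) + (0) = 2
  L: [Γ]_L − 2·[v]_L + [ξ_2]_L + [Y]_L + [ν]_L = (2) − 2·(1) + (-1) + (-1) + (2) = 0
  T: [Γ]_T − 2·[v]_T + [ξ_2]_T + [Y]_T + [ν]_T = (-2) − 2·(-1) + (-1) + (-2) + (-1) = -4
Net dimensions [M² T⁻⁴] ≠ [1] — not dimensionless.

no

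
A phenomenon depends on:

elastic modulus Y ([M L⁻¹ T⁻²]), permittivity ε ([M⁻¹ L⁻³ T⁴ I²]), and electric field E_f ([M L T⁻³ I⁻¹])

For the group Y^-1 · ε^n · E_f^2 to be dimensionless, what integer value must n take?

Balance the M exponent: (-1)·n from ε, plus −(1) + 2·(1) = 1 from the rest, must sum to zero.
−n + 1 = 0, so n = 1.

1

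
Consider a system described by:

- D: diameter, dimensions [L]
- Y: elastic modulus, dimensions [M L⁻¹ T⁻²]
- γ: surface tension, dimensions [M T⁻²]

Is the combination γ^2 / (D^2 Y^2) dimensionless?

Sum the exponent of each base dimension across the product:
  M: −2·[D]_M − 2·[Y]_M + 2·[γ]_M = −2·(0) − 2·(1) + 2·(1) = 0
  L: −2·[D]_L − 2·[Y]_L + 2·[γ]_L = −2·(1) − 2·(-1) + 2·(0) = 0
  T: −2·[D]_T − 2·[Y]_T + 2·[γ]_T = −2·(0) − 2·(-2) + 2·(-2) = 0
All base exponents vanish — dimensionless.

yes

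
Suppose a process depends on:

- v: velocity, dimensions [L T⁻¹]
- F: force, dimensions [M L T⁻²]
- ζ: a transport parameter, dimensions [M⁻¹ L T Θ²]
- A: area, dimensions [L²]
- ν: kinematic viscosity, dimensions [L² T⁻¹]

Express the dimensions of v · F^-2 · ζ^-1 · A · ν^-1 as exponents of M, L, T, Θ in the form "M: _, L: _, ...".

Collect each base-dimension exponent across the product:
  M: (0) − 2·(1) − (-1) + (0) − (0) = -1
  L: (1) − 2·(1) − (1) + (2) − (2) = -2
  T: (-1) − 2·(-2) − (1) + (0) − (-1) = 3
  Θ: (0) − 2·(0) − (2) + (0) − (0) = -2
So the dimensions are [M⁻¹ L⁻² T³ Θ⁻²].

M: -1, L: -2, T: 3, Θ: -2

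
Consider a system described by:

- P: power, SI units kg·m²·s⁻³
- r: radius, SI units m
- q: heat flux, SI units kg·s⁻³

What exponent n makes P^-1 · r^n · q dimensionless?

Balance the L exponent: (1)·n from r, plus −(2) + (0) = -2 from the rest, must sum to zero.
n − 2 = 0, so n = 2.

2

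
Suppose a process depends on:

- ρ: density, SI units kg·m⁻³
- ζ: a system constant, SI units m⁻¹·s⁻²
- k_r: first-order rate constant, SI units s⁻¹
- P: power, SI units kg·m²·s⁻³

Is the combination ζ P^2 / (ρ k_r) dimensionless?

Sum the exponent of each base dimension across the product:
  M: −[ρ]_M + [ζ]_M − [k_r]_M + 2·[P]_M = −(1) + (0) − (0) + 2·(1) = 1
  L: −[ρ]_L + [ζ]_L − [k_r]_L + 2·[P]_L = −(-3) + (-1) − (0) + 2·(2) = 6
  T: −[ρ]_T + [ζ]_T − [k_r]_T + 2·[P]_T = −(0) + (-2) − (-1) + 2·(-3) = -7
Net dimensions [M L⁶ T⁻⁷] ≠ [1] — not dimensionless.

no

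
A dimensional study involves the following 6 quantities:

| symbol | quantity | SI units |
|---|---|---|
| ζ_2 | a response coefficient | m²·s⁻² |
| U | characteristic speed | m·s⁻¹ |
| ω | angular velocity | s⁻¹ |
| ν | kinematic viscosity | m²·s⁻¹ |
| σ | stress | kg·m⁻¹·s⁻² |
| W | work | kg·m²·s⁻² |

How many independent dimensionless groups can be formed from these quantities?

3

There are 6 variables and 3 base dimensions (M, L, T).
The dimension matrix has rank 3.
Independent dimensionless groups: 6 − 3 = 3.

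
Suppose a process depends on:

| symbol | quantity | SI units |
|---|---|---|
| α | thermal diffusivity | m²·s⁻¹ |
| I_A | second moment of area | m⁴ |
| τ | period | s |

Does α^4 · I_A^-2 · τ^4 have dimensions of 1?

Sum the exponent of each base dimension across the product:
  M: 4·[α]_M − 2·[I_A]_M + 4·[τ]_M = 4·(0) − 2·(0) + 4·(0) = 0
  L: 4·[α]_L − 2·[I_A]_L + 4·[τ]_L = 4·(2) − 2·(4) + 4·(0) = 0
  T: 4·[α]_T − 2·[I_A]_T + 4·[τ]_T = 4·(-1) − 2·(0) + 4·(1) = 0
  Θ: 4·[α]_Θ − 2·[I_A]_Θ + 4·[τ]_Θ = 4·(0) − 2·(0) + 4·(0) = 0
All base exponents vanish — dimensionless.

yes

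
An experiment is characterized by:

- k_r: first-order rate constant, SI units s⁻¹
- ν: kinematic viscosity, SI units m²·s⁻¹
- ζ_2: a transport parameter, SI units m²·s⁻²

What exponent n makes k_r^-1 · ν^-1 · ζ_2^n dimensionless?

Balance the L exponent: (2)·n from ζ_2, plus −(0) − (2) = -2 from the rest, must sum to zero.
2n − 2 = 0, so n = 1.

1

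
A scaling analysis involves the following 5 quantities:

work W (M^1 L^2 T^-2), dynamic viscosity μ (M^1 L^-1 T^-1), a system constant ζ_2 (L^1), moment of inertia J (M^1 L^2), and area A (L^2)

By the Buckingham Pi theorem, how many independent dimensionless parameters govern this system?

There are 5 variables and 3 base dimensions (M, L, T).
The dimension matrix has rank 3.
Independent dimensionless groups: 5 − 3 = 2.

2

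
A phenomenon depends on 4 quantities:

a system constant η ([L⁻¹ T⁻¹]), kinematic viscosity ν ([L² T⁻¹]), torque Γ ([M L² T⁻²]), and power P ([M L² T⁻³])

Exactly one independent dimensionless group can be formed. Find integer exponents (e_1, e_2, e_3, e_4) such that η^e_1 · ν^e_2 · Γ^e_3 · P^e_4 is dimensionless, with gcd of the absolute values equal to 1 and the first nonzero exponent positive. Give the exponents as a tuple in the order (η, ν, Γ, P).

(2, 1, 3, -3)

M: e_1·(0) + e_2·(0) + e_3·(1) + e_4·(1) = 0
L: e_1·(-1) + e_2·(2) + e_3·(2) + e_4·(2) = 0
T: e_1·(-1) + e_2·(-1) + e_3·(-2) + e_4·(-3) = 0
Solving this homogeneous linear system for the smallest-integer solution (first nonzero entry positive) gives (2, 1, 3, -3).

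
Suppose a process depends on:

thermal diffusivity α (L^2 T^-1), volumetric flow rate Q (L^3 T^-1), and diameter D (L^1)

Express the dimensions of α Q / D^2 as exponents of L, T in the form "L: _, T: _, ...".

L: 3, T: -2

Collect each base-dimension exponent across the product:
  L: (2) + (3) − 2·(1) = 3
  T: (-1) + (-1) − 2·(0) = -2
So the dimensions are [L³ T⁻²].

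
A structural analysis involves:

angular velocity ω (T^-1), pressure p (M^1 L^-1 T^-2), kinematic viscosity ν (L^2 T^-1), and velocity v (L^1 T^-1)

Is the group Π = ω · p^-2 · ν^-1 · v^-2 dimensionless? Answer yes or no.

no

Sum the exponent of each base dimension across the product:
  M: [ω]_M − 2·[p]_M − [ν]_M − 2·[v]_M = (0) − 2·(1) − (0) − 2·(0) = -2
  L: [ω]_L − 2·[p]_L − [ν]_L − 2·[v]_L = (0) − 2·(-1) − (2) − 2·(1) = -2
  T: [ω]_T − 2·[p]_T − [ν]_T − 2·[v]_T = (-1) − 2·(-2) − (-1) − 2·(-1) = 6
Net dimensions [M⁻² L⁻² T⁶] ≠ [1] — not dimensionless.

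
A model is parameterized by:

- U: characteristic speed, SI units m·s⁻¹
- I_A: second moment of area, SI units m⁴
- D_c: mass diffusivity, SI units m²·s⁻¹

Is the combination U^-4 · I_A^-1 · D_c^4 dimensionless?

yes

Sum the exponent of each base dimension across the product:
  M: −4·[U]_M − [I_A]_M + 4·[D_c]_M = −4·(0) − (0) + 4·(0) = 0
  L: −4·[U]_L − [I_A]_L + 4·[D_c]_L = −4·(1) − (4) + 4·(2) = 0
  T: −4·[U]_T − [I_A]_T + 4·[D_c]_T = −4·(-1) − (0) + 4·(-1) = 0
  N: −4·[U]_N − [I_A]_N + 4·[D_c]_N = −4·(0) − (0) + 4·(0) = 0
All base exponents vanish — dimensionless.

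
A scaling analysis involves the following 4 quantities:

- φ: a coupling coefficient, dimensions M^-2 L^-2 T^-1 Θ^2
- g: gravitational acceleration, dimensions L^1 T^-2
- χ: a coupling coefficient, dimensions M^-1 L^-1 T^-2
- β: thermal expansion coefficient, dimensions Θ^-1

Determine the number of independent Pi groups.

0

There are 4 variables and 4 base dimensions (M, L, T, Θ).
The dimension matrix has rank 4.
Independent dimensionless groups: 4 − 4 = 0.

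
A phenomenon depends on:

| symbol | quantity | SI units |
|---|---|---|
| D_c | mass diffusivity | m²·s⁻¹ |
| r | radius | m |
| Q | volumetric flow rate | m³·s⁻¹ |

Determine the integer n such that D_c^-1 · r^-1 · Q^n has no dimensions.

1

Balance the L exponent: (3)·n from Q, plus −(2) − (1) = -3 from the rest, must sum to zero.
3n − 3 = 0, so n = 1.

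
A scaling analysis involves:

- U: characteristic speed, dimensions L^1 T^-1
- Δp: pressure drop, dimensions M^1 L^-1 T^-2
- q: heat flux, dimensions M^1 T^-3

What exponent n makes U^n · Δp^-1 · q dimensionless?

Balance the L exponent: (1)·n from U, plus −(-1) + (0) = 1 from the rest, must sum to zero.
n + 1 = 0, so n = -1.

-1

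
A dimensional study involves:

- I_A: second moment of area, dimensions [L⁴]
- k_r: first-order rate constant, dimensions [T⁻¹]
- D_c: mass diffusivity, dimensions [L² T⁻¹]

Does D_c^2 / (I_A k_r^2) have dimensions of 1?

yes

Sum the exponent of each base dimension across the product:
  M: −[I_A]_M − 2·[k_r]_M + 2·[D_c]_M = −(0) − 2·(0) + 2·(0) = 0
  L: −[I_A]_L − 2·[k_r]_L + 2·[D_c]_L = −(4) − 2·(0) + 2·(2) = 0
  T: −[I_A]_T − 2·[k_r]_T + 2·[D_c]_T = −(0) − 2·(-1) + 2·(-1) = 0
All base exponents vanish — dimensionless.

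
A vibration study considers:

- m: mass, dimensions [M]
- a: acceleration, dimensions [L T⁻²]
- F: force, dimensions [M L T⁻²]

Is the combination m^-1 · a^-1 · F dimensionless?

yes

Sum the exponent of each base dimension across the product:
  M: −[m]_M − [a]_M + [F]_M = −(1) − (0) + (1) = 0
  L: −[m]_L − [a]_L + [F]_L = −(0) − (1) + (1) = 0
  T: −[m]_T − [a]_T + [F]_T = −(0) − (-2) + (-2) = 0
All base exponents vanish — dimensionless.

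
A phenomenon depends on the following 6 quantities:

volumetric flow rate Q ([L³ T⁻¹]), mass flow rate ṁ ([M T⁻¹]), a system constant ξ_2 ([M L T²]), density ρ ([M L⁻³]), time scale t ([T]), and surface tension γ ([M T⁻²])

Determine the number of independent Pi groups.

There are 6 variables and 3 base dimensions (M, L, T).
The dimension matrix has rank 3.
Independent dimensionless groups: 6 − 3 = 3.

3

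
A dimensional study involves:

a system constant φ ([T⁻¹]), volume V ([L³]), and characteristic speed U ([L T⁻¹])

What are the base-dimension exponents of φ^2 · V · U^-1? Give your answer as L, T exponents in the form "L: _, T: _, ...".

L: 2, T: -1

Collect each base-dimension exponent across the product:
  L: 2·(0) + (3) − (1) = 2
  T: 2·(-1) + (0) − (-1) = -1
So the dimensions are [L² T⁻¹].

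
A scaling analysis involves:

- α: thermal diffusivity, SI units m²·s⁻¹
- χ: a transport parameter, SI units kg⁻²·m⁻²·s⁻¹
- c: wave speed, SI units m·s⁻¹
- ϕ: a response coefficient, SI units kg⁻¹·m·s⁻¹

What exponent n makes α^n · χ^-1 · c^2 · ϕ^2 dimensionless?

Balance the L exponent: (2)·n from α, plus −(-2) + 2·(1) + 2·(1) = 6 from the rest, must sum to zero.
2n + 6 = 0, so n = -3.

-3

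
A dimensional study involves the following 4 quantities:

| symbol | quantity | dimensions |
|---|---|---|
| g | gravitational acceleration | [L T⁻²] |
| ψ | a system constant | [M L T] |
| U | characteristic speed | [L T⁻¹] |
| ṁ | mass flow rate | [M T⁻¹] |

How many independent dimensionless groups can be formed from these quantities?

1

There are 4 variables and 3 base dimensions (M, L, T).
The dimension matrix has rank 3.
Independent dimensionless groups: 4 − 3 = 1.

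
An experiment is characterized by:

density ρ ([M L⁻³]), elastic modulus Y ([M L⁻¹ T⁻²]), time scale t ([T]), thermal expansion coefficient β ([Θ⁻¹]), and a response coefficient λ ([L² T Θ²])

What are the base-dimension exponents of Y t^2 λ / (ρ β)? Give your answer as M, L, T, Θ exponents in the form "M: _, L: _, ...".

M: 0, L: 4, T: 1, Θ: 3

Collect each base-dimension exponent across the product:
  M: −(1) + (1) + 2·(0) − (0) + (0) = 0
  L: −(-3) + (-1) + 2·(0) − (0) + (2) = 4
  T: −(0) + (-2) + 2·(1) − (0) + (1) = 1
  Θ: −(0) + (0) + 2·(0) − (-1) + (2) = 3
So the dimensions are [L⁴ T Θ³].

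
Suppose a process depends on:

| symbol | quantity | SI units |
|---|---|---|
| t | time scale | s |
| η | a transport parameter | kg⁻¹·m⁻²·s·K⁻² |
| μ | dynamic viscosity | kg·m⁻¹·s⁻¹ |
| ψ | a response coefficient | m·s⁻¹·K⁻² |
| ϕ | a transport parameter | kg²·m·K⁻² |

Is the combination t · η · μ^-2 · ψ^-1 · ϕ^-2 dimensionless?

Sum the exponent of each base dimension across the product:
  M: [t]_M + [η]_M − 2·[μ]_M − [ψ]_M − 2·[ϕ]_M = (0) + (-1) − 2·(1) − (0) − 2·(2) = -7
  L: [t]_L + [η]_L − 2·[μ]_L − [ψ]_L − 2·[ϕ]_L = (0) + (-2) − 2·(-1) − (1) − 2·(1) = -3
  T: [t]_T + [η]_T − 2·[μ]_T − [ψ]_T − 2·[ϕ]_T = (1) + (1) − 2·(-1) − (-1) − 2·(0) = 5
  Θ: [t]_Θ + [η]_Θ − 2·[μ]_Θ − [ψ]_Θ − 2·[ϕ]_Θ = (0) + (-2) − 2·(0) − (-2) − 2·(-2) = 4
Net dimensions [M⁻⁷ L⁻³ T⁵ Θ⁴] ≠ [1] — not dimensionless.

no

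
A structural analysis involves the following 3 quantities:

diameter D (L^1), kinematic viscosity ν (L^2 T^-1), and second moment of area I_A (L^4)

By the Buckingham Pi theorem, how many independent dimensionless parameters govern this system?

1

There are 3 variables and 2 base dimensions (L, T).
The dimension matrix has rank 2.
Independent dimensionless groups: 3 − 2 = 1.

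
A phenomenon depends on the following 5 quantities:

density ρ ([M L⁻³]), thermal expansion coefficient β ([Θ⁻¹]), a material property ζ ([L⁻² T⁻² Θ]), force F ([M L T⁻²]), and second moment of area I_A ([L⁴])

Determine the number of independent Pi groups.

There are 5 variables and 4 base dimensions (M, L, T, Θ).
The dimension matrix has rank 4.
Independent dimensionless groups: 5 − 4 = 1.

1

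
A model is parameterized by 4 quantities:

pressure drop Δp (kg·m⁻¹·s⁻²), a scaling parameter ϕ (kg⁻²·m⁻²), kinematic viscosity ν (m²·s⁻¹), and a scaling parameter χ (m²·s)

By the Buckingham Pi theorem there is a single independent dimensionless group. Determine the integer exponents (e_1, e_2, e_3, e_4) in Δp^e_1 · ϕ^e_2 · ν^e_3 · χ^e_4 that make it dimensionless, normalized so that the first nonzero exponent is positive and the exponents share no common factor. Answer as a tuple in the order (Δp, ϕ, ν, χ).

(2, 1, -1, 3)

M: e_1·(1) + e_2·(-2) + e_3·(0) + e_4·(0) = 0
L: e_1·(-1) + e_2·(-2) + e_3·(2) + e_4·(2) = 0
T: e_1·(-2) + e_2·(0) + e_3·(-1) + e_4·(1) = 0
Solving this homogeneous linear system for the smallest-integer solution (first nonzero entry positive) gives (2, 1, -1, 3).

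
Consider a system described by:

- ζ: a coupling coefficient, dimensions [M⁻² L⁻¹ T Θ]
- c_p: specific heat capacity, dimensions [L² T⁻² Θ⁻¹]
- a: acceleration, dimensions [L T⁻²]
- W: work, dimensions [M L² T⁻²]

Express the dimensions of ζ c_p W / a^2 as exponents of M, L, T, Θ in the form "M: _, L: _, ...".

M: -1, L: 1, T: 1, Θ: 0

Collect each base-dimension exponent across the product:
  M: (-2) + (0) − 2·(0) + (1) = -1
  L: (-1) + (2) − 2·(1) + (2) = 1
  T: (1) + (-2) − 2·(-2) + (-2) = 1
  Θ: (1) + (-1) − 2·(0) + (0) = 0
So the dimensions are [M⁻¹ L T].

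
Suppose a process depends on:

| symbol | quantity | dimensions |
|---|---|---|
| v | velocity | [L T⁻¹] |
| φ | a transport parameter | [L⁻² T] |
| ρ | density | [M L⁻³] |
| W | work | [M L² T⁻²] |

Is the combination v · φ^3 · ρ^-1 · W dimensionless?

Sum the exponent of each base dimension across the product:
  M: [v]_M + 3·[φ]_M − [ρ]_M + [W]_M = (0) + 3·(0) − (1) + (1) = 0
  L: [v]_L + 3·[φ]_L − [ρ]_L + [W]_L = (1) + 3·(-2) − (-3) + (2) = 0
  T: [v]_T + 3·[φ]_T − [ρ]_T + [W]_T = (-1) + 3·(1) − (0) + (-2) = 0
All base exponents vanish — dimensionless.

yes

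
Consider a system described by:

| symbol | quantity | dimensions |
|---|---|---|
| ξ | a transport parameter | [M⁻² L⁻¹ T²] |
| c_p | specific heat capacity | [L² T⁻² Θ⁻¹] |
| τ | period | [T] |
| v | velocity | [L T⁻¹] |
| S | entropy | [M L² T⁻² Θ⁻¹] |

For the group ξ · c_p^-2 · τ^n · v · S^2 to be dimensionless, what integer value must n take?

-1

Balance the T exponent: (1)·n from τ, plus (2) − 2·(-2) + (-1) + 2·(-2) = 1 from the rest, must sum to zero.
n + 1 = 0, so n = -1.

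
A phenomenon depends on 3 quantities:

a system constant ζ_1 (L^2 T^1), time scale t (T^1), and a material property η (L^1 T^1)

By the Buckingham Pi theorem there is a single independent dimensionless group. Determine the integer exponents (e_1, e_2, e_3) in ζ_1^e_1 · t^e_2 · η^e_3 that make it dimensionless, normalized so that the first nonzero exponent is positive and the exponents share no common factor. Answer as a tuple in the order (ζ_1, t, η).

L: e_1·(2) + e_2·(0) + e_3·(1) = 0
T: e_1·(1) + e_2·(1) + e_3·(1) = 0
Solving this homogeneous linear system for the smallest-integer solution (first nonzero entry positive) gives (1, 1, -2).

(1, 1, -2)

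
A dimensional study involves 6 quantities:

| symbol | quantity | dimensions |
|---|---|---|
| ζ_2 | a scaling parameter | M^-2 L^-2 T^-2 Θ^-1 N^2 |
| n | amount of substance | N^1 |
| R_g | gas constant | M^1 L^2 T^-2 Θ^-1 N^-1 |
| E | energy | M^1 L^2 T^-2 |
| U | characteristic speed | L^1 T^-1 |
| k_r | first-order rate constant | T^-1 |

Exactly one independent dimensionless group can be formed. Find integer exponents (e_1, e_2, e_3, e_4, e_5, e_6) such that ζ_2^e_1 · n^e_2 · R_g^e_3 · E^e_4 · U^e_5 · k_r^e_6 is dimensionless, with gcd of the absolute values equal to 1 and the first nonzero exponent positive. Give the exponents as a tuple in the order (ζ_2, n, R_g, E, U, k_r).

(1, -3, -1, 3, -2, -4)

M: e_1·(-2) + e_2·(0) + e_3·(1) + e_4·(1) + e_5·(0) + e_6·(0) = 0
L: e_1·(-2) + e_2·(0) + e_3·(2) + e_4·(2) + e_5·(1) + e_6·(0) = 0
T: e_1·(-2) + e_2·(0) + e_3·(-2) + e_4·(-2) + e_5·(-1) + e_6·(-1) = 0
Θ: e_1·(-1) + e_2·(0) + e_3·(-1) + e_4·(0) + e_5·(0) + e_6·(0) = 0
N: e_1·(2) + e_2·(1) + e_3·(-1) + e_4·(0) + e_5·(0) + e_6·(0) = 0
Solving this homogeneous linear system for the smallest-integer solution (first nonzero entry positive) gives (1, -3, -1, 3, -2, -4).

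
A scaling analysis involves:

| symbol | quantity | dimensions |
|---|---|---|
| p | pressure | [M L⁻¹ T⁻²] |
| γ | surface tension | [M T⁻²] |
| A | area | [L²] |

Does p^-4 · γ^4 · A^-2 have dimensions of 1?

Sum the exponent of each base dimension across the product:
  M: −4·[p]_M + 4·[γ]_M − 2·[A]_M = −4·(1) + 4·(1) − 2·(0) = 0
  L: −4·[p]_L + 4·[γ]_L − 2·[A]_L = −4·(-1) + 4·(0) − 2·(2) = 0
  T: −4·[p]_T + 4·[γ]_T − 2·[A]_T = −4·(-2) + 4·(-2) − 2·(0) = 0
  Θ: −4·[p]_Θ + 4·[γ]_Θ − 2·[A]_Θ = −4·(0) + 4·(0) − 2·(0) = 0
All base exponents vanish — dimensionless.

yes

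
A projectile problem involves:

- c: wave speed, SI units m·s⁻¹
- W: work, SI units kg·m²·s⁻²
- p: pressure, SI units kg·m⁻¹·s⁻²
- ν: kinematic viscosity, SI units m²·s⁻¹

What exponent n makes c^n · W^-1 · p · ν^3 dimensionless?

Balance the L exponent: (1)·n from c, plus −(2) + (-1) + 3·(2) = 3 from the rest, must sum to zero.
n + 3 = 0, so n = -3.

-3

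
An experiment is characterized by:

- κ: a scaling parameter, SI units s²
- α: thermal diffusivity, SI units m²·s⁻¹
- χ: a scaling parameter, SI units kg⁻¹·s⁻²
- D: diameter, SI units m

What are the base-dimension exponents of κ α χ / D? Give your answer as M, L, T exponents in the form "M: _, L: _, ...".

Collect each base-dimension exponent across the product:
  M: (0) + (0) + (-1) − (0) = -1
  L: (0) + (2) + (0) − (1) = 1
  T: (2) + (-1) + (-2) − (0) = -1
So the dimensions are [M⁻¹ L T⁻¹].

M: -1, L: 1, T: -1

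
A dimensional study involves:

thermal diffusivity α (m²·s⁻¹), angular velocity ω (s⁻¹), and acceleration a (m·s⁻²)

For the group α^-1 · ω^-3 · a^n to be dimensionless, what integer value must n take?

2

Balance the L exponent: (1)·n from a, plus −(2) − 3·(0) = -2 from the rest, must sum to zero.
n − 2 = 0, so n = 2.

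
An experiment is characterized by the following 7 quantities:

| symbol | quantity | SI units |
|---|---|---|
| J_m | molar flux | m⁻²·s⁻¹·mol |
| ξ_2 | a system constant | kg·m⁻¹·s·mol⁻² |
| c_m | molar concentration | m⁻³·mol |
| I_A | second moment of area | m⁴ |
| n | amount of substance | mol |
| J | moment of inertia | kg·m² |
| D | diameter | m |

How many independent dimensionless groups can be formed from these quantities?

There are 7 variables and 4 base dimensions (M, L, T, N).
The dimension matrix has rank 4.
Independent dimensionless groups: 7 − 4 = 3.

3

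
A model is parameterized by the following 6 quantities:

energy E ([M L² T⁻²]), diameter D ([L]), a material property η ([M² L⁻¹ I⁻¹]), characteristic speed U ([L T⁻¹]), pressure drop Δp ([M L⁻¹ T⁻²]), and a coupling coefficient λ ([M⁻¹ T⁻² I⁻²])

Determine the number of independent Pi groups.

There are 6 variables and 4 base dimensions (M, L, T, I).
The dimension matrix has rank 4.
Independent dimensionless groups: 6 − 4 = 2.

2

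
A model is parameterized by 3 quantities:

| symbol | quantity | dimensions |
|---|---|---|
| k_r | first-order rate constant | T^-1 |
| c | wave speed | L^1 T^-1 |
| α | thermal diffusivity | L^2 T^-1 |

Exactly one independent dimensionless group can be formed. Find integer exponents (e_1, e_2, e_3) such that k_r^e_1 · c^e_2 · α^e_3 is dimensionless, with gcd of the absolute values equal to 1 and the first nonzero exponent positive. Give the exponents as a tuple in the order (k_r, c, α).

L: e_1·(0) + e_2·(1) + e_3·(2) = 0
T: e_1·(-1) + e_2·(-1) + e_3·(-1) = 0
Solving this homogeneous linear system for the smallest-integer solution (first nonzero entry positive) gives (1, -2, 1).

(1, -2, 1)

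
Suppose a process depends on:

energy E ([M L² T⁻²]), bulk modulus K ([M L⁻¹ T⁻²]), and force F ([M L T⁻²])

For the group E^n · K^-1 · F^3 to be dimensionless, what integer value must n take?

Balance the M exponent: (1)·n from E, plus −(1) + 3·(1) = 2 from the rest, must sum to zero.
n + 2 = 0, so n = -2.

-2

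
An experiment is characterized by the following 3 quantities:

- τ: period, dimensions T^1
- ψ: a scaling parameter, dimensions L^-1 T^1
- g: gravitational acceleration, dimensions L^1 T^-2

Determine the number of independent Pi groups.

There are 3 variables and 2 base dimensions (L, T).
The dimension matrix has rank 2.
Independent dimensionless groups: 3 − 2 = 1.

1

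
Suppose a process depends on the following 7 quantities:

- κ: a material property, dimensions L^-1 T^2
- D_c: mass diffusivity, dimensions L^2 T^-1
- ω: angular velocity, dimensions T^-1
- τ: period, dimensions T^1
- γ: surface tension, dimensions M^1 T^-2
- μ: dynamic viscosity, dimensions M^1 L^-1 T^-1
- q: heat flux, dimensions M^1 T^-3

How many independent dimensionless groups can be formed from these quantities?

4

There are 7 variables and 3 base dimensions (M, L, T).
The dimension matrix has rank 3.
Independent dimensionless groups: 7 − 3 = 4.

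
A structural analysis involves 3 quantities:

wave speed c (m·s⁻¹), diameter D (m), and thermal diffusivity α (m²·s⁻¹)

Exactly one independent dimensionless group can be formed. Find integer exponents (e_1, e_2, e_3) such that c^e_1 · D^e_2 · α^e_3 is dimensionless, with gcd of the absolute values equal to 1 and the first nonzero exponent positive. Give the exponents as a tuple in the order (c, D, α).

(1, 1, -1)

L: e_1·(1) + e_2·(1) + e_3·(2) = 0
T: e_1·(-1) + e_2·(0) + e_3·(-1) = 0
Solving this homogeneous linear system for the smallest-integer solution (first nonzero entry positive) gives (1, 1, -1).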